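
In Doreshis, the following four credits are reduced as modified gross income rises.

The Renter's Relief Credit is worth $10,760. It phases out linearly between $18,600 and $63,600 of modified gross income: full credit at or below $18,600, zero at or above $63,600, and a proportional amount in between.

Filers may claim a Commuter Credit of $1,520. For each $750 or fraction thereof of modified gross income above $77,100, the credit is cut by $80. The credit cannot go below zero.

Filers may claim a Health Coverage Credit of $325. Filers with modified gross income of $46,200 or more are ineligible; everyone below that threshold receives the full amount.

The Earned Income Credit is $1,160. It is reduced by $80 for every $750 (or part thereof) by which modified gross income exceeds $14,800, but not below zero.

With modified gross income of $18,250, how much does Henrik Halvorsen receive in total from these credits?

$13,365

Renter's Relief Credit: $18,250 is at or below the $18,600 threshold, so the full $10,760 applies.
Commuter Credit: $18,250 is at or below the $77,100 threshold, so the full $1,520 applies.
Health Coverage Credit: $18,250 is below the $46,200 cutoff, so the full $325 applies.
Earned Income Credit: income exceeds $14,800 by $3,450, which is 5 full-or-partial $750 increments; reduction = 5 × $80 = $400, leaving $760.
Total: $10,760 + $1,520 + $325 + $760 = $13,365.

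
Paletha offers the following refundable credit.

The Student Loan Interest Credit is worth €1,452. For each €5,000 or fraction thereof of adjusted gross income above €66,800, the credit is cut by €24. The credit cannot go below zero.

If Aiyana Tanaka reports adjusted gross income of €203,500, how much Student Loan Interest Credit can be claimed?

Student Loan Interest Credit: income exceeds €66,800 by €136,700, which is 28 full-or-partial €5,000 increments; reduction = 28 × €24 = €672, leaving €780.

€780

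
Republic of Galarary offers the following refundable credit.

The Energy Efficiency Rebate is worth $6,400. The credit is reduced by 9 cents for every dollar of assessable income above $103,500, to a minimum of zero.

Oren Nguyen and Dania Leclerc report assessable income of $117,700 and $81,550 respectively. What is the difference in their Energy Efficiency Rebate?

$1,278

Oren ($117,700): Energy Efficiency Rebate: 9% of the $14,200 excess over $103,500 is $1,278; credit = $6,400 − $1,278 = $5,122.
Dania ($81,550): Energy Efficiency Rebate: $81,550 is at or below the $103,500 threshold, so the full $6,400 applies.
Difference: |$5,122 − $6,400| = $1,278.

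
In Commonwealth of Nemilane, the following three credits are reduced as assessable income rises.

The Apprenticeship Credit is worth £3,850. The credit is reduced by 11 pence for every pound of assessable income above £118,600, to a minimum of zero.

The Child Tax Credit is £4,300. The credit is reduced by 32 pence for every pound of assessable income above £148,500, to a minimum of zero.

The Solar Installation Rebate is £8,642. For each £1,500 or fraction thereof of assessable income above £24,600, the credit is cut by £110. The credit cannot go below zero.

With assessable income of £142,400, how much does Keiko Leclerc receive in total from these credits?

£5,532

Apprenticeship Credit: 11% of the £23,800 excess over £118,600 is £2,618; credit = £3,850 − £2,618 = £1,232.
Child Tax Credit: £142,400 is at or below the £148,500 threshold, so the full £4,300 applies.
Solar Installation Rebate: income exceeds £24,600 by £117,800 → 79 increments × £110 = £8,690 ≥ base, so the credit is £0.
Total: £1,232 + £4,300 + £0 = £5,532.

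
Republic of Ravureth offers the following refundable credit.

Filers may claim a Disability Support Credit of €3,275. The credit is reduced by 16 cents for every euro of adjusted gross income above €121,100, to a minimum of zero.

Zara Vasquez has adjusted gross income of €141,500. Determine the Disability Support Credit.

Disability Support Credit: 16% of the €20,400 excess over €121,100 is €3,264; credit = €3,275 − €3,264 = €11.

€11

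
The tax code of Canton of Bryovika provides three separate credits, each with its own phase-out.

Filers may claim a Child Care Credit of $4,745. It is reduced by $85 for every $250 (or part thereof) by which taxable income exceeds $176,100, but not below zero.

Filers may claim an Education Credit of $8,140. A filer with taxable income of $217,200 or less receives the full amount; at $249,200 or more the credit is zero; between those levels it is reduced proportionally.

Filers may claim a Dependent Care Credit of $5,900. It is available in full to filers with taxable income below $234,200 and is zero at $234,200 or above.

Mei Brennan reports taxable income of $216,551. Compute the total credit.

Child Care Credit: income exceeds $176,100 by $40,451 → 162 increments × $85 = $13,770 ≥ base, so the credit is $0.
Education Credit: $216,551 is at or below the $217,200 threshold, so the full $8,140 applies.
Dependent Care Credit: $216,551 is below the $234,200 cutoff, so the full $5,900 applies.
Total: $0 + $8,140 + $5,900 = $14,040.

$14,040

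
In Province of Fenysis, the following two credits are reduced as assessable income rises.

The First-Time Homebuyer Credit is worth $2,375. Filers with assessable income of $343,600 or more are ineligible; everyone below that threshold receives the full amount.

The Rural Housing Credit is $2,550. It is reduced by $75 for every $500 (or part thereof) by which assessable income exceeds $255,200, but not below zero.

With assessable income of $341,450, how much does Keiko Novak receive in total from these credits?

First-Time Homebuyer Credit: $341,450 is below the $343,600 cutoff, so the full $2,375 applies.
Rural Housing Credit: income exceeds $255,200 by $86,250 → 173 increments × $75 = $12,975 ≥ base, so the credit is $0.
Total: $2,375 + $0 = $2,375.

$2,375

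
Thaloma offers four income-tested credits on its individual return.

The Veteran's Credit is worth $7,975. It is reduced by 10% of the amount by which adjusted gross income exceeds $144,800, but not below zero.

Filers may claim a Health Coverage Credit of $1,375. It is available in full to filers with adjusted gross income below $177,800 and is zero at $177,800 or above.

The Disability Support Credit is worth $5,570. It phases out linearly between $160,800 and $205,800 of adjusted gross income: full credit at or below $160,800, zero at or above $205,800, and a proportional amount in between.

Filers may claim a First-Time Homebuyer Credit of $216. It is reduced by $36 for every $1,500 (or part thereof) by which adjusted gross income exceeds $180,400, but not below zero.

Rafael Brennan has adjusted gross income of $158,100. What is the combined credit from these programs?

$13,806

Veteran's Credit: 10% of the $13,300 excess over $144,800 is $1,330; credit = $7,975 − $1,330 = $6,645.
Health Coverage Credit: $158,100 is below the $177,800 cutoff, so the full $1,375 applies.
Disability Support Credit: $158,100 is at or below the $160,800 threshold, so the full $5,570 applies.
First-Time Homebuyer Credit: $158,100 is at or below the $180,400 threshold, so the full $216 applies.
Total: $6,645 + $1,375 + $5,570 + $216 = $13,806.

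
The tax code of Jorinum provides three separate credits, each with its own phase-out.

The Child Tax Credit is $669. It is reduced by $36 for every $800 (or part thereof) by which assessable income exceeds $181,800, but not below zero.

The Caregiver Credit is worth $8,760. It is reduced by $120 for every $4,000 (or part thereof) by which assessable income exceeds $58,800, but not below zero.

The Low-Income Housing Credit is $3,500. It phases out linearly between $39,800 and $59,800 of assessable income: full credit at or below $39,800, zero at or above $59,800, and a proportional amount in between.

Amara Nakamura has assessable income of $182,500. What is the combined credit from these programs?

Child Tax Credit: income exceeds $181,800 by $700, which is 1 full-or-partial $800 increment; reduction = 1 × $36 = $36, leaving $633.
Caregiver Credit: income exceeds $58,800 by $123,700, which is 31 full-or-partial $4,000 increments; reduction = 31 × $120 = $3,720, leaving $5,040.
Low-Income Housing Credit: $182,500 is at or above $59,800, so the credit is $0.
Total: $633 + $5,040 + $0 = $5,673.

$5,673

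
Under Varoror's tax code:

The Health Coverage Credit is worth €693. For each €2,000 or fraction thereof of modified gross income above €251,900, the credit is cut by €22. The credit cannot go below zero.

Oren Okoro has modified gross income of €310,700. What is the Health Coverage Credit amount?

€33

Health Coverage Credit: income exceeds €251,900 by €58,800, which is 30 full-or-partial €2,000 increments; reduction = 30 × €22 = €660, leaving €33.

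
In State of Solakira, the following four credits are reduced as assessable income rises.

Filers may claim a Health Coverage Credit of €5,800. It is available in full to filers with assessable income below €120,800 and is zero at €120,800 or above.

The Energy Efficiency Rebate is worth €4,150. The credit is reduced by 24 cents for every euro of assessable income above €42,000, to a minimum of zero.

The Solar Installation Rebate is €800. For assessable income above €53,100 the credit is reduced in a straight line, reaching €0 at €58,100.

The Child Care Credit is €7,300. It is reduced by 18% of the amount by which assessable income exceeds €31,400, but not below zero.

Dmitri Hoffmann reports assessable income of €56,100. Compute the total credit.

Health Coverage Credit: €56,100 is below the €120,800 cutoff, so the full €5,800 applies.
Energy Efficiency Rebate: 24% of the €14,100 excess over €42,000 is €3,384; credit = €4,150 − €3,384 = €766.
Solar Installation Rebate: €56,100 is €3,000 into a €5,000 phase-out range, leaving 2,000/5,000 of the credit: €800 × 2,000/5,000 = €320.
Child Care Credit: 18% of the €24,700 excess over €31,400 is €4,446; credit = €7,300 − €4,446 = €2,854.
Total: €5,800 + €766 + €320 + €2,854 = €9,740.

€9,740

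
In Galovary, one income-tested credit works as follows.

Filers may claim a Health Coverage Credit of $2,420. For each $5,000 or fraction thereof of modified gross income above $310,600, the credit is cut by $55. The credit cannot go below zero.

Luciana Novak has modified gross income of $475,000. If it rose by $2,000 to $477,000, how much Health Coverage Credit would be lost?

At $475,000 — income exceeds $310,600 by $164,400, which is 33 full-or-partial $5,000 increments; reduction = 33 × $55 = $1,815, leaving $605.
At $477,000 — income exceeds $310,600 by $166,400, which is 34 full-or-partial $5,000 increments; reduction = 34 × $55 = $1,870, leaving $550.
Lost: $605 − $550 = $55.

$55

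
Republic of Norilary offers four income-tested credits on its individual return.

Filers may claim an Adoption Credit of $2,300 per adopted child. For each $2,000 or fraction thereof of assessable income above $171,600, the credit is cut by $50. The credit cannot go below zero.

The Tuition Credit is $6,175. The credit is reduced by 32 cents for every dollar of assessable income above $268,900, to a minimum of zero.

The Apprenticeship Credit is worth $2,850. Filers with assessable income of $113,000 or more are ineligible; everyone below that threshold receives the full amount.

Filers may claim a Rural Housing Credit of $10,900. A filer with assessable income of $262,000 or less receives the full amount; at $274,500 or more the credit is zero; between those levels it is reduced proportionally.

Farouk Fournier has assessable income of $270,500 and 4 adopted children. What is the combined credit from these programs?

Adoption Credit: base = 4 × $2,300 = $9,200. income exceeds $171,600 by $98,900, which is 50 full-or-partial $2,000 increments; reduction = 50 × $50 = $2,500, leaving $6,700.
Tuition Credit: 32% of the $1,600 excess over $268,900 is $512; credit = $6,175 − $512 = $5,663.
Apprenticeship Credit: $270,500 meets or exceeds the $113,000 cutoff, so the credit is $0.
Rural Housing Credit: $270,500 is $8,500 into a $12,500 phase-out range, leaving 4,000/12,500 of the credit: $10,900 × 4,000/12,500 = $3,488.
Total: $6,700 + $5,663 + $0 + $3,488 = $15,851.

$15,851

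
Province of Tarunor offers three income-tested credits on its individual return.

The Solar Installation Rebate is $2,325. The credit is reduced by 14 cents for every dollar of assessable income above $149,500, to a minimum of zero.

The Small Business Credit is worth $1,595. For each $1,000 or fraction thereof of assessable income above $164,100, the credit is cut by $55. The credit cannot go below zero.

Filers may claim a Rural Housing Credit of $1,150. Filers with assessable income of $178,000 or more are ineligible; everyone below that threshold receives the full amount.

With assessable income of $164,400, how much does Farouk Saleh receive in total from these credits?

Solar Installation Rebate: 14% of the $14,900 excess over $149,500 is $2,086; credit = $2,325 − $2,086 = $239.
Small Business Credit: income exceeds $164,100 by $300, which is 1 full-or-partial $1,000 increment; reduction = 1 × $55 = $55, leaving $1,540.
Rural Housing Credit: $164,400 is below the $178,000 cutoff, so the full $1,150 applies.
Total: $239 + $1,540 + $1,150 = $2,929.

$2,929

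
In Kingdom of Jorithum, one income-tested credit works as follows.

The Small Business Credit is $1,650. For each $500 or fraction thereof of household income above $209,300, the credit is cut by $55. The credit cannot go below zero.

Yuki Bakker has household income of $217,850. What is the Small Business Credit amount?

Small Business Credit: income exceeds $209,300 by $8,550, which is 18 full-or-partial $500 increments; reduction = 18 × $55 = $990, leaving $660.

$660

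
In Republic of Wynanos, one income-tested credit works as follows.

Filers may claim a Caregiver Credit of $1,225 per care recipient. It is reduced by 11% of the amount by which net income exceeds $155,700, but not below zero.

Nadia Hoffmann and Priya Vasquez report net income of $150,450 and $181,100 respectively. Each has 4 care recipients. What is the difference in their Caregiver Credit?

Nadia ($150,450): Caregiver Credit: base = 4 × $1,225 = $4,900. $150,450 is at or below the $155,700 threshold, so the full $4,900 applies.
Priya ($181,100): Caregiver Credit: base = 4 × $1,225 = $4,900. 11% of the $25,400 excess over $155,700 is $2,794; credit = $4,900 − $2,794 = $2,106.
Difference: |$4,900 − $2,106| = $2,794.

$2,794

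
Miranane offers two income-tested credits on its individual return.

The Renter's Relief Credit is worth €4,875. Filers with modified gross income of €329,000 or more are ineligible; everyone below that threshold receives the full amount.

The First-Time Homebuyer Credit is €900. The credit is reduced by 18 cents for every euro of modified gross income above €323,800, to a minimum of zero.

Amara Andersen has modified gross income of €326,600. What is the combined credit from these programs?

Renter's Relief Credit: €326,600 is below the €329,000 cutoff, so the full €4,875 applies.
First-Time Homebuyer Credit: 18% of the €2,800 excess over €323,800 is €504; credit = €900 − €504 = €396.
Total: €4,875 + €396 = €5,271.

€5,271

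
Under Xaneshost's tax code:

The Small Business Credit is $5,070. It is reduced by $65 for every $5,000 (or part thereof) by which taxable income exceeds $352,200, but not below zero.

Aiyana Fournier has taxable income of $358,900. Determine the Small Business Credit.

Small Business Credit: income exceeds $352,200 by $6,700, which is 2 full-or-partial $5,000 increments; reduction = 2 × $65 = $130, leaving $4,940.

$4,940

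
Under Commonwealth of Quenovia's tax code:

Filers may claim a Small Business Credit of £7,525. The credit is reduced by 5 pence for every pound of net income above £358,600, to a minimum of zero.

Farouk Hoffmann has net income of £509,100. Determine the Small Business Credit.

Small Business Credit: 5% of the £150,500 excess over £358,600 is £7,525 ≥ base, so the credit is £0.

£0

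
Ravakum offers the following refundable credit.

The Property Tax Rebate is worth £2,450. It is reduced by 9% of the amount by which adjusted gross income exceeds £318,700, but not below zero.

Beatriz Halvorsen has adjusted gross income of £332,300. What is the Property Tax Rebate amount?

Property Tax Rebate: 9% of the £13,600 excess over £318,700 is £1,224; credit = £2,450 − £1,224 = £1,226.

£1,226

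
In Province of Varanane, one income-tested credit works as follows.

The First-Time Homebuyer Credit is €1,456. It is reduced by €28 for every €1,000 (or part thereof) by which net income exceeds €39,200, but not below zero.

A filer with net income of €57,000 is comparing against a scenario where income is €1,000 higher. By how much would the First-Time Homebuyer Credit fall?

At €57,000 — income exceeds €39,200 by €17,800, which is 18 full-or-partial €1,000 increments; reduction = 18 × €28 = €504, leaving €952.
At €58,000 — income exceeds €39,200 by €18,800, which is 19 full-or-partial €1,000 increments; reduction = 19 × €28 = €532, leaving €924.
Lost: €952 − €924 = €28.

€28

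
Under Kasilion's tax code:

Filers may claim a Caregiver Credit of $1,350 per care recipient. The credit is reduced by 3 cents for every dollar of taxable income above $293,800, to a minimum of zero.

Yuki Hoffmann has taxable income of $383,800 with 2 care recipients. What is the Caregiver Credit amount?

$0

Caregiver Credit: base = 2 × $1,350 = $2,700. 3% of the $90,000 excess over $293,800 is $2,700 ≥ base, so the credit is $0.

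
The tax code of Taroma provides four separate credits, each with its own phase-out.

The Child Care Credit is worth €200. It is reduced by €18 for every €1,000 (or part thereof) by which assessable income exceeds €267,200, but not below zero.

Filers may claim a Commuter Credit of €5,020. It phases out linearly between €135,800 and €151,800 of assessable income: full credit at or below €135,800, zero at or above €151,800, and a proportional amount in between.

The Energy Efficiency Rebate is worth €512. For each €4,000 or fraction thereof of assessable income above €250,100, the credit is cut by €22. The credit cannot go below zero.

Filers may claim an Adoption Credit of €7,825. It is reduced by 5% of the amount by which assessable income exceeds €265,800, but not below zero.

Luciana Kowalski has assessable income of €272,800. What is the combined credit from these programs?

€7,947

Child Care Credit: income exceeds €267,200 by €5,600, which is 6 full-or-partial €1,000 increments; reduction = 6 × €18 = €108, leaving €92.
Commuter Credit: €272,800 is at or above €151,800, so the credit is €0.
Energy Efficiency Rebate: income exceeds €250,100 by €22,700, which is 6 full-or-partial €4,000 increments; reduction = 6 × €22 = €132, leaving €380.
Adoption Credit: 5% of the €7,000 excess over €265,800 is €350; credit = €7,825 − €350 = €7,475.
Total: €92 + €0 + €380 + €7,475 = €7,947.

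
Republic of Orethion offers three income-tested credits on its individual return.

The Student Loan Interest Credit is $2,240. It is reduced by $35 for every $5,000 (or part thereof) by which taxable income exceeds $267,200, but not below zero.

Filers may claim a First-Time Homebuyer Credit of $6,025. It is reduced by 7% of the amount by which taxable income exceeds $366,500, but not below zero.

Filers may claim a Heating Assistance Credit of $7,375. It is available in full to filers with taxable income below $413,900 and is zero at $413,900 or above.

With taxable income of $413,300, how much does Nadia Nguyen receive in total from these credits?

$11,314

Student Loan Interest Credit: income exceeds $267,200 by $146,100, which is 30 full-or-partial $5,000 increments; reduction = 30 × $35 = $1,050, leaving $1,190.
First-Time Homebuyer Credit: 7% of the $46,800 excess over $366,500 is $3,276; credit = $6,025 − $3,276 = $2,749.
Heating Assistance Credit: $413,300 is below the $413,900 cutoff, so the full $7,375 applies.
Total: $1,190 + $2,749 + $7,375 = $11,314.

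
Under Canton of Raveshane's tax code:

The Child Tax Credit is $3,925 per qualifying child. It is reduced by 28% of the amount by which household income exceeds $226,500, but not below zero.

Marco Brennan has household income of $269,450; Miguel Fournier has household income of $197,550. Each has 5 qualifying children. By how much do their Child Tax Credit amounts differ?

Marco ($269,450): Child Tax Credit: base = 5 × $3,925 = $19,625. 28% of the $42,950 excess over $226,500 is $12,026; credit = $19,625 − $12,026 = $7,599.
Miguel ($197,550): Child Tax Credit: base = 5 × $3,925 = $19,625. $197,550 is at or below the $226,500 threshold, so the full $19,625 applies.
Difference: |$7,599 − $19,625| = $12,026.

$12,026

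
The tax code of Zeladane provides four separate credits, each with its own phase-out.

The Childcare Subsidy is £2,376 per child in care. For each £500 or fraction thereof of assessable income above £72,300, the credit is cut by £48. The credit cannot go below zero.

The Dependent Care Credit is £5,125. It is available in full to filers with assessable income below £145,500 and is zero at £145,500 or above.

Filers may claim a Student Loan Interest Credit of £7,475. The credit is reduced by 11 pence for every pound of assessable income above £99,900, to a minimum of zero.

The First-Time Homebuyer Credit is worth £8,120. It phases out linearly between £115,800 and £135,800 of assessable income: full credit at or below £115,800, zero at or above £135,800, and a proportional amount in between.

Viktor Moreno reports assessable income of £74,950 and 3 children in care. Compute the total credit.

£27,560

Childcare Subsidy: base = 3 × £2,376 = £7,128. income exceeds £72,300 by £2,650, which is 6 full-or-partial £500 increments; reduction = 6 × £48 = £288, leaving £6,840.
Dependent Care Credit: £74,950 is below the £145,500 cutoff, so the full £5,125 applies.
Student Loan Interest Credit: £74,950 is at or below the £99,900 threshold, so the full £7,475 applies.
First-Time Homebuyer Credit: £74,950 is at or below the £115,800 threshold, so the full £8,120 applies.
Total: £6,840 + £5,125 + £7,475 + £8,120 = £27,560.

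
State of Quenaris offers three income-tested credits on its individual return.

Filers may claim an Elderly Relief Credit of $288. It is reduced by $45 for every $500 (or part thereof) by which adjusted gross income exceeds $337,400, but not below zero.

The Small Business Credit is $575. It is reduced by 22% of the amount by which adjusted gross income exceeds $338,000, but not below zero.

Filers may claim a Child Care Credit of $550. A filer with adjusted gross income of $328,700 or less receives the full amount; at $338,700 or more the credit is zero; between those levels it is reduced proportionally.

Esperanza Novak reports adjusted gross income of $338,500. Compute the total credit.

Elderly Relief Credit: income exceeds $337,400 by $1,100, which is 3 full-or-partial $500 increments; reduction = 3 × $45 = $135, leaving $153.
Small Business Credit: 22% of the $500 excess over $338,000 is $110; credit = $575 − $110 = $465.
Child Care Credit: $338,500 is $9,800 into a $10,000 phase-out range, leaving 200/10,000 of the credit: $550 × 200/10,000 = $11.
Total: $153 + $465 + $11 = $629.

$629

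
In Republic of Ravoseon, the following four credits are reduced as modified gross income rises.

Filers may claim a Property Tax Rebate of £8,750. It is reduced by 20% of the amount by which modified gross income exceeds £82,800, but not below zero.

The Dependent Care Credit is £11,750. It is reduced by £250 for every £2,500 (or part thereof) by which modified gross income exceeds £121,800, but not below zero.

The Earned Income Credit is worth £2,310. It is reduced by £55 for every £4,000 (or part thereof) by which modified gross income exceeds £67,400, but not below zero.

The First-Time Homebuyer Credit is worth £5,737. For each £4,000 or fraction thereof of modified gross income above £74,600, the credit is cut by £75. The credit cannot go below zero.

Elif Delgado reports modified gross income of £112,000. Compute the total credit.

£21,297

Property Tax Rebate: 20% of the £29,200 excess over £82,800 is £5,840; credit = £8,750 − £5,840 = £2,910.
Dependent Care Credit: £112,000 is at or below the £121,800 threshold, so the full £11,750 applies.
Earned Income Credit: income exceeds £67,400 by £44,600, which is 12 full-or-partial £4,000 increments; reduction = 12 × £55 = £660, leaving £1,650.
First-Time Homebuyer Credit: income exceeds £74,600 by £37,400, which is 10 full-or-partial £4,000 increments; reduction = 10 × £75 = £750, leaving £4,987.
Total: £2,910 + £11,750 + £1,650 + £4,987 = £21,297.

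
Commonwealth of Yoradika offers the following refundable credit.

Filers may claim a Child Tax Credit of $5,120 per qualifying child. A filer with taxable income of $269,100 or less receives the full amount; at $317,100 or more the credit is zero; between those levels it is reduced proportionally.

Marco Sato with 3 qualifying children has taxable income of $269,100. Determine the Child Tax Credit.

Child Tax Credit: base = 3 × $5,120 = $15,360. $269,100 is at or below the $269,100 threshold, so the full $15,360 applies.

$15,360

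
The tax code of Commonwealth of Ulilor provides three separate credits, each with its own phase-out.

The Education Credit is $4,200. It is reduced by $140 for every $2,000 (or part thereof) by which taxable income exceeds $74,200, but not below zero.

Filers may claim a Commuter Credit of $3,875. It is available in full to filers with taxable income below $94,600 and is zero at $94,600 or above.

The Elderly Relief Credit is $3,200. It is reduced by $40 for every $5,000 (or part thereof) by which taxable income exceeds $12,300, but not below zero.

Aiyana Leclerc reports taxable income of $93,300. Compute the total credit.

$9,195

Education Credit: income exceeds $74,200 by $19,100, which is 10 full-or-partial $2,000 increments; reduction = 10 × $140 = $1,400, leaving $2,800.
Commuter Credit: $93,300 is below the $94,600 cutoff, so the full $3,875 applies.
Elderly Relief Credit: income exceeds $12,300 by $81,000, which is 17 full-or-partial $5,000 increments; reduction = 17 × $40 = $680, leaving $2,520.
Total: $2,800 + $3,875 + $2,520 = $9,195.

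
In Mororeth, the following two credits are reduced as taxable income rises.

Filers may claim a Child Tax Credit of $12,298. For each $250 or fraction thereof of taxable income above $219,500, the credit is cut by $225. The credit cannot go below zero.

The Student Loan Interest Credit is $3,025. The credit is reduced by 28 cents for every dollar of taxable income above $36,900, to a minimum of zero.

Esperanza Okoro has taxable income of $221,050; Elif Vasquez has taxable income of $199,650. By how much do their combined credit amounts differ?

$1,575

Esperanza ($221,050): Child Tax Credit: income exceeds $219,500 by $1,550, which is 7 full-or-partial $250 increments; reduction = 7 × $225 = $1,575, leaving $10,723. Student Loan Interest Credit: 28% of the $184,150 excess over $36,900 is $51,562 ≥ base, so the credit is $0. total $10,723 + $0 = $10,723
Elif ($199,650): Child Tax Credit: $199,650 is at or below the $219,500 threshold, so the full $12,298 applies. Student Loan Interest Credit: 28% of the $162,750 excess over $36,900 is $45,570 ≥ base, so the credit is $0. total $12,298 + $0 = $12,298
Difference: |$10,723 − $12,298| = $1,575.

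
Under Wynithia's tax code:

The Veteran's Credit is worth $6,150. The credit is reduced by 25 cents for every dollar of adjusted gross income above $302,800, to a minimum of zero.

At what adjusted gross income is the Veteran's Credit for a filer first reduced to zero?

The credit falls by 25% of each dollar above $302,800, so it reaches zero when the excess is $6,150 / 25% = $24,600: income = $302,800 + $24,600 = $327,400.

$327,400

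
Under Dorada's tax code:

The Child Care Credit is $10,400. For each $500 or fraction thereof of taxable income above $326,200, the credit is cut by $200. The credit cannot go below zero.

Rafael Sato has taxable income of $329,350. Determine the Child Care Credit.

Child Care Credit: income exceeds $326,200 by $3,150, which is 7 full-or-partial $500 increments; reduction = 7 × $200 = $1,400, leaving $9,000.

$9,000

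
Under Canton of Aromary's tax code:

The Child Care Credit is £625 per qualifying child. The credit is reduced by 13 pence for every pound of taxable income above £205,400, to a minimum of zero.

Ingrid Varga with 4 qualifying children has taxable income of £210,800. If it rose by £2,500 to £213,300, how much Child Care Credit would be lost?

£325

At £210,800 — base = 4 × £625 = £2,500. 13% of the £5,400 excess over £205,400 is £702; credit = £2,500 − £702 = £1,798.
At £213,300 — base = 4 × £625 = £2,500. 13% of the £7,900 excess over £205,400 is £1,027; credit = £2,500 − £1,027 = £1,473.
Lost: £1,798 − £1,473 = £325.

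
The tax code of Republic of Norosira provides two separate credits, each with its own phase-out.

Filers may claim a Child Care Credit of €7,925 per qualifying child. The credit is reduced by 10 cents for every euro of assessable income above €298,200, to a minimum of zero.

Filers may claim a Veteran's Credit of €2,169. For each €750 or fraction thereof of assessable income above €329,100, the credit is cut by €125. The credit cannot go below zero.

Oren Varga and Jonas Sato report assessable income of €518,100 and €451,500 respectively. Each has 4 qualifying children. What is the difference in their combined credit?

Oren (€518,100): Child Care Credit: base = 4 × €7,925 = €31,700. 10% of the €219,900 excess over €298,200 is €21,990; credit = €31,700 − €21,990 = €9,710. Veteran's Credit: income exceeds €329,100 by €189,000 → 252 increments × €125 = €31,500 ≥ base, so the credit is €0. total €9,710 + €0 = €9,710
Jonas (€451,500): Child Care Credit: base = 4 × €7,925 = €31,700. 10% of the €153,300 excess over €298,200 is €15,330; credit = €31,700 − €15,330 = €16,370. Veteran's Credit: income exceeds €329,100 by €122,400 → 164 increments × €125 = €20,500 ≥ base, so the credit is €0. total €16,370 + €0 = €16,370
Difference: |€9,710 − €16,370| = €6,660.

€6,660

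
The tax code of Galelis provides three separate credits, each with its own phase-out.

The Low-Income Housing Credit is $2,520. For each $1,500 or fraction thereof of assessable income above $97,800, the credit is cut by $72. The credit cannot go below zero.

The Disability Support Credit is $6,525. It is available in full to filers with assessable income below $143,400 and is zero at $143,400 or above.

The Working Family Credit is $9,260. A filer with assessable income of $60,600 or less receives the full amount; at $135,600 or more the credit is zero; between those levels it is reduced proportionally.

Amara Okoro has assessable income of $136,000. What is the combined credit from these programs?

$7,173

Low-Income Housing Credit: income exceeds $97,800 by $38,200, which is 26 full-or-partial $1,500 increments; reduction = 26 × $72 = $1,872, leaving $648.
Disability Support Credit: $136,000 is below the $143,400 cutoff, so the full $6,525 applies.
Working Family Credit: $136,000 is at or above $135,600, so the credit is $0.
Total: $648 + $6,525 + $0 = $7,173.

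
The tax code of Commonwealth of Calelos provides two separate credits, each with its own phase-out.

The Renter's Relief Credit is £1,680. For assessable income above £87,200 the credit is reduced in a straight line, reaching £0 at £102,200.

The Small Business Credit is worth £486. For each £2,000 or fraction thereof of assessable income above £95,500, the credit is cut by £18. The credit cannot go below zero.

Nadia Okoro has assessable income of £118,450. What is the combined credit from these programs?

£270

Renter's Relief Credit: £118,450 is at or above £102,200, so the credit is £0.
Small Business Credit: income exceeds £95,500 by £22,950, which is 12 full-or-partial £2,000 increments; reduction = 12 × £18 = £216, leaving £270.
Total: £0 + £270 = £270.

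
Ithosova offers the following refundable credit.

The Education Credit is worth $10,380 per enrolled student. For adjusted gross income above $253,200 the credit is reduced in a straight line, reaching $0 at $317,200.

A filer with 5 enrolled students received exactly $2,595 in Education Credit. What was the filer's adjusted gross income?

Full credit = 5 × $10,380 = $51,900.
$2,595 is 2,595/51,900 of the full $51,900, so 49,305/51,900 of the $64,000 range has been used: income = $253,200 + $64,000 × 49,305/51,900 = $314,000.

$314,000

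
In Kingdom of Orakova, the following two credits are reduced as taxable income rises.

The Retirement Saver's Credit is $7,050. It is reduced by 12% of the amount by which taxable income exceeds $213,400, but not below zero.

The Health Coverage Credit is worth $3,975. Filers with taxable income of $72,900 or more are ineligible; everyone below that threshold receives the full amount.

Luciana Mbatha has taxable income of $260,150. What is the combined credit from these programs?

$1,440

Retirement Saver's Credit: 12% of the $46,750 excess over $213,400 is $5,610; credit = $7,050 − $5,610 = $1,440.
Health Coverage Credit: $260,150 meets or exceeds the $72,900 cutoff, so the credit is $0.
Total: $1,440 + $0 = $1,440.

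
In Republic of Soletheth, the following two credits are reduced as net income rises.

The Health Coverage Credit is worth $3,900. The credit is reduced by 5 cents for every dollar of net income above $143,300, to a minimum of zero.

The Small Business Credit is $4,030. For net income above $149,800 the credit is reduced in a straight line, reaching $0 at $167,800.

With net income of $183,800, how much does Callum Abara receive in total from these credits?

$1,875

Health Coverage Credit: 5% of the $40,500 excess over $143,300 is $2,025; credit = $3,900 − $2,025 = $1,875.
Small Business Credit: $183,800 is at or above $167,800, so the credit is $0.
Total: $1,875 + $0 = $1,875.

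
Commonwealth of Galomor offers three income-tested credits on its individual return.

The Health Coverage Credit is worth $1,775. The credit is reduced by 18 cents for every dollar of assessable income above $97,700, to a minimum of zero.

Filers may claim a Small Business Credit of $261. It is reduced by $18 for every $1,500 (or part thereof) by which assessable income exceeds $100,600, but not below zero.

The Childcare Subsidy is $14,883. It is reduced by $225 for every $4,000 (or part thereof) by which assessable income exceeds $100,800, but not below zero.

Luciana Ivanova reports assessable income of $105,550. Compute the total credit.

Health Coverage Credit: 18% of the $7,850 excess over $97,700 is $1,413; credit = $1,775 − $1,413 = $362.
Small Business Credit: income exceeds $100,600 by $4,950, which is 4 full-or-partial $1,500 increments; reduction = 4 × $18 = $72, leaving $189.
Childcare Subsidy: income exceeds $100,800 by $4,750, which is 2 full-or-partial $4,000 increments; reduction = 2 × $225 = $450, leaving $14,433.
Total: $362 + $189 + $14,433 = $14,984.

$14,984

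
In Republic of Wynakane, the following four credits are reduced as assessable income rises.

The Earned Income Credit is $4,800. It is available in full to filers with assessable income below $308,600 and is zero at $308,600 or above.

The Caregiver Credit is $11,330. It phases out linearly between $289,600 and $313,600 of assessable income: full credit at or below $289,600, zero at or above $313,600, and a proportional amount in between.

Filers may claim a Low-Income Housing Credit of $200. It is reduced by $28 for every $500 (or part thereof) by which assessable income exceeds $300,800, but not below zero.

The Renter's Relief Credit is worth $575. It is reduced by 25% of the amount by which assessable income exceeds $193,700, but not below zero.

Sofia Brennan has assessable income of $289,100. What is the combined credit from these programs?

Earned Income Credit: $289,100 is below the $308,600 cutoff, so the full $4,800 applies.
Caregiver Credit: $289,100 is at or below the $289,600 threshold, so the full $11,330 applies.
Low-Income Housing Credit: $289,100 is at or below the $300,800 threshold, so the full $200 applies.
Renter's Relief Credit: 25% of the $95,400 excess over $193,700 is $23,850 ≥ base, so the credit is $0.
Total: $4,800 + $11,330 + $200 + $0 = $16,330.

$16,330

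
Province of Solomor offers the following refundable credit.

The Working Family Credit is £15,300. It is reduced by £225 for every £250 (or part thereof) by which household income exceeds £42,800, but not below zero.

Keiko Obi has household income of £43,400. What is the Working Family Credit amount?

Working Family Credit: income exceeds £42,800 by £600, which is 3 full-or-partial £250 increments; reduction = 3 × £225 = £675, leaving £14,625.

£14,625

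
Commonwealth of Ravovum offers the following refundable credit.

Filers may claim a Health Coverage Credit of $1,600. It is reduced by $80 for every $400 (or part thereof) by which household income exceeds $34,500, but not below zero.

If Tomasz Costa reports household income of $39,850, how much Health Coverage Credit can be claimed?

$480

Health Coverage Credit: income exceeds $34,500 by $5,350, which is 14 full-or-partial $400 increments; reduction = 14 × $80 = $1,120, leaving $480.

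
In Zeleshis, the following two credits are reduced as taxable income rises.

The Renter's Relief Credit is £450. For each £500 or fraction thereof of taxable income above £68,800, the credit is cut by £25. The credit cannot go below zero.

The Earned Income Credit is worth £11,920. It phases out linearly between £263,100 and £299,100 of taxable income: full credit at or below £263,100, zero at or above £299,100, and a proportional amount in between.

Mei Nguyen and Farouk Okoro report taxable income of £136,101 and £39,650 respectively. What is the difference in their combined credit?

£450

Mei (£136,101): Renter's Relief Credit: income exceeds £68,800 by £67,301 → 135 increments × £25 = £3,375 ≥ base, so the credit is £0. Earned Income Credit: £136,101 is at or below the £263,100 threshold, so the full £11,920 applies. total £0 + £11,920 = £11,920
Farouk (£39,650): Renter's Relief Credit: £39,650 is at or below the £68,800 threshold, so the full £450 applies. Earned Income Credit: £39,650 is at or below the £263,100 threshold, so the full £11,920 applies. total £450 + £11,920 = £12,370
Difference: |£11,920 − £12,370| = £450.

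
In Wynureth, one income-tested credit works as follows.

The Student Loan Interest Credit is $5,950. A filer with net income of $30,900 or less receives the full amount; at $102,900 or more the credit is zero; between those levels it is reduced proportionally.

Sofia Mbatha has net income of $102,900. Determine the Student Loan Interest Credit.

$0

Student Loan Interest Credit: $102,900 is at or above $102,900, so the credit is $0.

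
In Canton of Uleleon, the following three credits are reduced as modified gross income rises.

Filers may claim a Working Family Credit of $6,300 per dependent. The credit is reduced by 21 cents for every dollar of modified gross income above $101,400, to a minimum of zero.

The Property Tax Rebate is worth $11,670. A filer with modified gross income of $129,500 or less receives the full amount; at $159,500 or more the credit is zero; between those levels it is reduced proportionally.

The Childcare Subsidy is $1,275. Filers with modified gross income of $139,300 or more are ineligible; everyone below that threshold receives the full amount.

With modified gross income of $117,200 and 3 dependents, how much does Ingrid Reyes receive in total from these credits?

$28,527

Working Family Credit: base = 3 × $6,300 = $18,900. 21% of the $15,800 excess over $101,400 is $3,318; credit = $18,900 − $3,318 = $15,582.
Property Tax Rebate: $117,200 is at or below the $129,500 threshold, so the full $11,670 applies.
Childcare Subsidy: $117,200 is below the $139,300 cutoff, so the full $1,275 applies.
Total: $15,582 + $11,670 + $1,275 = $28,527.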